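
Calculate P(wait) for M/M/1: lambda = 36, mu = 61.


P(wait) = rho = lambda/mu = 36/61 = 0.5902

0.5902


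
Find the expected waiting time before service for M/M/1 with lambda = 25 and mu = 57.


rho = 25/57; Wq = rho/(mu - lambda) = 0.0137 hours

0.0137 hours


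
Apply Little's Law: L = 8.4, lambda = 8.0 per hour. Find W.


W = L / lambda = 8.4 / 8.0 = 1.05 hours

1.05 hours


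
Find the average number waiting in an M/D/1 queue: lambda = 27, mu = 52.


M/D/1: Lq = rho^2 / (2*(1-rho)) where rho = 27/52; Lq = 0.28

0.28


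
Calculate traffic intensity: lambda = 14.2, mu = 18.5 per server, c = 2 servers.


rho = lambda / (c * mu) = 14.2 / (2 * 18.5) = 0.3838

0.3838


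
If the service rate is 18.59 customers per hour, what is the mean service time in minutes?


Mean service time = 60/mu = 60/18.59 = 3.23 minutes

3.23 minutes


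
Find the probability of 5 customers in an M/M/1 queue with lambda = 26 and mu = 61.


rho = 26/61; P(n) = (1-rho)*rho^n = (1-26/61)*(26/61)^5 = 0.0081

0.0081


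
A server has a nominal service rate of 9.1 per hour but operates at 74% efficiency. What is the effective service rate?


Effective rate = mu * efficiency = 9.1 * 0.74 = 6.73 per hour

6.73 per hour


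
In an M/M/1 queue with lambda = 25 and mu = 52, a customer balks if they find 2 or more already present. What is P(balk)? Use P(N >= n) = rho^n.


P(N >= 2) = rho^2 = (25/52)^2 = 0.2311

0.2311


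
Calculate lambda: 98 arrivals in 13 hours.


lambda = total arrivals / time = 98 / 13 = 7.54 per hour

7.54 per hour


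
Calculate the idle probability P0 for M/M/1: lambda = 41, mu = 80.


P0 = 1 - rho = 1 - 41/80 = 0.4875

0.4875


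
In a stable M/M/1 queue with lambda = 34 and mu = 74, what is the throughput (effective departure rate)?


For a stable queue (lambda < mu), throughput = lambda = 34 per hour

34 per hour


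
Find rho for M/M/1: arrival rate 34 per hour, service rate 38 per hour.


rho = lambda/mu = 34/38 = 0.8947

0.8947


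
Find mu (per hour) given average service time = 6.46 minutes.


mu = 60 / avg_service_time = 60 / 6.46 = 9.29 per hour

9.29 per hour


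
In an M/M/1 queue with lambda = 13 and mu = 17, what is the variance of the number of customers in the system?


rho = 13/17; Var(N) = rho/(1-rho)^2 = 13.81

13.81


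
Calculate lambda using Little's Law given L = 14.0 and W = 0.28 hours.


lambda = L / W = 14.0 / 0.28 = 50.0 per hour

50.0 per hour


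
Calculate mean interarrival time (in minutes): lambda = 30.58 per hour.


Mean interarrival time = 60/lambda = 60/30.58 = 1.96 minutes

1.96 minutes


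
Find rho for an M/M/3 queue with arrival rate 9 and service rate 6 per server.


rho = lambda/(c*mu) = 9/(3*6) = 0.5

0.5


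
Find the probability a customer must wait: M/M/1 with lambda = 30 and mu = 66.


P(wait) = rho = lambda/mu = 30/66 = 0.4545

0.4545


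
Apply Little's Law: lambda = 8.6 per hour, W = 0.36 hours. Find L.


L = lambda * W = 8.6 * 0.36 = 3.1

3.1


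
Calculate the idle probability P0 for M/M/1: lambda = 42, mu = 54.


P0 = 1 - rho = 1 - 42/54 = 0.2222

0.2222


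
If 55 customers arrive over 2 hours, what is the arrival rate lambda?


lambda = total arrivals / time = 55 / 2 = 27.5 per hour

27.5 per hour


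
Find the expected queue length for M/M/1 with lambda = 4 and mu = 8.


rho = 4/8; Lq = rho^2/(1-rho) = 0.5

0.5


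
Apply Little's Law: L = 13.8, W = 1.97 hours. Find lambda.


lambda = L / W = 13.8 / 1.97 = 7.01 per hour

7.01 per hour


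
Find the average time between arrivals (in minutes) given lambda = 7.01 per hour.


Mean interarrival time = 60/lambda = 60/7.01 = 8.56 minutes

8.56 minutes


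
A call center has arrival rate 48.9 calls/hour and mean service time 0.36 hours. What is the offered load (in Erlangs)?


Offered load a = lambda * E[S] = 48.9 * 0.36 = 17.6 Erlangs

17.6 Erlangs


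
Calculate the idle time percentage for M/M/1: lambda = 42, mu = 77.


Idle fraction = (1 - rho) * 100 = (1 - 42/77) * 100 = 45.5%

45.5%


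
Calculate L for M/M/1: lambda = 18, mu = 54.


rho = 18/54; L = rho/(1-rho) = 0.5

0.5


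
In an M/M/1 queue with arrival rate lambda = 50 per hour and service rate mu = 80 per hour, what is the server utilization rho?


rho = lambda/mu = 50/80 = 0.625

0.625


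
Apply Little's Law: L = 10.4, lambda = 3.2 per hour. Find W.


W = L / lambda = 10.4 / 3.2 = 3.25 hours

3.25 hours


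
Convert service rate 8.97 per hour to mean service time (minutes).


Mean service time = 60/mu = 60/8.97 = 6.69 minutes

6.69 minutes


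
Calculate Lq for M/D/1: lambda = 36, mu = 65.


M/D/1: Lq = rho^2 / (2*(1-rho)) where rho = 36/65; Lq = 0.34

0.34


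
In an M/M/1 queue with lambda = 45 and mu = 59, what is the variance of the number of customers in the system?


rho = 45/59; Var(N) = rho/(1-rho)^2 = 13.55

13.55


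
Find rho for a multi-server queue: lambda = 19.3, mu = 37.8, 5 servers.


rho = lambda / (c * mu) = 19.3 / (5 * 37.8) = 0.1021

0.1021


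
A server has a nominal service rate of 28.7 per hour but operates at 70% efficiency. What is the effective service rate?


Effective rate = mu * efficiency = 28.7 * 0.7 = 20.09 per hour

20.09 per hour


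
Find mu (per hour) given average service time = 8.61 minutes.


mu = 60 / avg_service_time = 60 / 8.61 = 6.97 per hour

6.97 per hour


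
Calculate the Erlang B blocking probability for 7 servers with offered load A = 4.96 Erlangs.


B(N,A) = (A^N/N!) / sum(A^k/k!, k=0..N) with N=7, A=4.96 = 0.118

0.118


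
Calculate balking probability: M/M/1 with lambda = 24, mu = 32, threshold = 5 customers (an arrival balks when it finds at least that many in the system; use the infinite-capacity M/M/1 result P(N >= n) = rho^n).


P(N >= 5) = rho^5 = (24/32)^5 = 0.2373

0.2373


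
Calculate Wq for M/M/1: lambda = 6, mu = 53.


rho = 6/53; Wq = rho/(mu - lambda) = 0.0024 hours

0.0024 hours


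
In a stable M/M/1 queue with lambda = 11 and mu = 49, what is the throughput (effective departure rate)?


For a stable queue (lambda < mu), throughput = lambda = 11 per hour

11 per hour


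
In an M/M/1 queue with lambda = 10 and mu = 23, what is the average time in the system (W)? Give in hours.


W = 1/(mu - lambda) = 1/(23 - 10) = 0.0769 hours

0.0769 hours


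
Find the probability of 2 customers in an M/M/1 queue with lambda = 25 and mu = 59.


rho = 25/59; P(n) = (1-rho)*rho^n = (1-25/59)*(25/59)^2 = 0.1035

0.1035


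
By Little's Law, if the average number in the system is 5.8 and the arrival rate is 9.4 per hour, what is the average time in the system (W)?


W = L / lambda = 5.8 / 9.4 = 0.617 hours

0.617 hours


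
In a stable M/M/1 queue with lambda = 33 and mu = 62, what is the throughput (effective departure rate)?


For a stable queue (lambda < mu), throughput = lambda = 33 per hour

33 per hour


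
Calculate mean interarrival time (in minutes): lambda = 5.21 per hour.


Mean interarrival time = 60/lambda = 60/5.21 = 11.52 minutes

11.52 minutes


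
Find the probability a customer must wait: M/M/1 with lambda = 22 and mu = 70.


P(wait) = rho = lambda/mu = 22/70 = 0.3143

0.3143


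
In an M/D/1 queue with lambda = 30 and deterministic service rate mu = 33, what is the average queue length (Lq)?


M/D/1: Lq = rho^2 / (2*(1-rho)) where rho = 30/33; Lq = 4.55

4.55


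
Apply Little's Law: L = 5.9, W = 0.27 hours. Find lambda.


lambda = L / W = 5.9 / 0.27 = 21.85 per hour

21.85 per hour


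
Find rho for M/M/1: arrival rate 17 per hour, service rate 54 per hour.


rho = lambda/mu = 17/54 = 0.3148

0.3148


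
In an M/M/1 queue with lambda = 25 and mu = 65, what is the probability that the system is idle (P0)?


P0 = 1 - rho = 1 - 25/65 = 0.6154

0.6154


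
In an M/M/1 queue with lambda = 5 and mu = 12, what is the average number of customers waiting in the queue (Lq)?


rho = 5/12; Lq = rho^2/(1-rho) = 0.3

0.3


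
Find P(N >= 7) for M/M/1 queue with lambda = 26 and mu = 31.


P(N >= 7) = rho^7 = (26/31)^7 = 0.2919

0.2919


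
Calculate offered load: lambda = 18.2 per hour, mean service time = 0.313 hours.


Offered load a = lambda * E[S] = 18.2 * 0.313 = 5.7 Erlangs

5.7 Erlangs


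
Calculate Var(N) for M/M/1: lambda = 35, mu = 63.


rho = 35/63; Var(N) = rho/(1-rho)^2 = 2.81

2.81


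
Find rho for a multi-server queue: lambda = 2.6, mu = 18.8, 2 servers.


rho = lambda / (c * mu) = 2.6 / (2 * 18.8) = 0.0691

0.0691


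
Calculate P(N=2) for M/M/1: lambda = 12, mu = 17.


rho = 12/17; P(n) = (1-rho)*rho^n = (1-12/17)*(12/17)^2 = 0.1465

0.1465


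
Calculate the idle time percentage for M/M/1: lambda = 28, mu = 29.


Idle fraction = (1 - rho) * 100 = (1 - 28/29) * 100 = 3.4%

3.4%


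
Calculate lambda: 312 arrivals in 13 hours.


lambda = total arrivals / time = 312 / 13 = 24.0 per hour

24.0 per hour


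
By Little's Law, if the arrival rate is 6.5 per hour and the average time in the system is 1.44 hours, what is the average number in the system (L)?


L = lambda * W = 6.5 * 1.44 = 9.36

9.36


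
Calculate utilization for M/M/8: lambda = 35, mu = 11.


rho = lambda/(c*mu) = 35/(8*11) = 0.3977

0.3977


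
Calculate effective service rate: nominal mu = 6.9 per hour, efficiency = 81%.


Effective rate = mu * efficiency = 6.9 * 0.81 = 5.59 per hour

5.59 per hour


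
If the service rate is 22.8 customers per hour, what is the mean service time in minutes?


Mean service time = 60/mu = 60/22.8 = 2.63 minutes

2.63 minutes


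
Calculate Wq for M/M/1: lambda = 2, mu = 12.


rho = 2/12; Wq = rho/(mu - lambda) = 0.0167 hours

0.0167 hours


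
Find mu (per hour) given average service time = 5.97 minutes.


mu = 60 / avg_service_time = 60 / 5.97 = 10.05 per hour

10.05 per hour


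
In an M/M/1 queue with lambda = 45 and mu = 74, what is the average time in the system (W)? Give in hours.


W = 1/(mu - lambda) = 1/(74 - 45) = 0.0345 hours

0.0345 hours


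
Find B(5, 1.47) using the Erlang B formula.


B(N,A) = (A^N/N!) / sum(A^k/k!, k=0..N) with N=5, A=1.47 = 0.0132

0.0132


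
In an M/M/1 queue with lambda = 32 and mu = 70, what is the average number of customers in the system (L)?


rho = 32/70; L = rho/(1-rho) = 0.84

0.84


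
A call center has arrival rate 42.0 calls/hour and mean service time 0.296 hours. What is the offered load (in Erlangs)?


Offered load a = lambda * E[S] = 42.0 * 0.296 = 12.43 Erlangs

12.43 Erlangs


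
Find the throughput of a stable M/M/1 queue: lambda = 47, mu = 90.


For a stable queue (lambda < mu), throughput = lambda = 47 per hour

47 per hour


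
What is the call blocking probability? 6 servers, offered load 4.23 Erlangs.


B(N,A) = (A^N/N!) / sum(A^k/k!, k=0..N) with N=6, A=4.23 = 0.134

0.134


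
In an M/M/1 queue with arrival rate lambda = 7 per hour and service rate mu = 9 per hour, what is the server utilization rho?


rho = lambda/mu = 7/9 = 0.7778

0.7778


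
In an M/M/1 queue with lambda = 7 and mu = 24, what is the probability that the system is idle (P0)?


P0 = 1 - rho = 1 - 7/24 = 0.7083

0.7083


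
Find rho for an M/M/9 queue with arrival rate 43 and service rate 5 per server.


rho = lambda/(c*mu) = 43/(9*5) = 0.9556

0.9556


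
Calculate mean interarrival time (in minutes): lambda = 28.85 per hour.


Mean interarrival time = 60/lambda = 60/28.85 = 2.08 minutes

2.08 minutes


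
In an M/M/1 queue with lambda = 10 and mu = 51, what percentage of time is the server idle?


Idle fraction = (1 - rho) * 100 = (1 - 10/51) * 100 = 80.4%

80.4%


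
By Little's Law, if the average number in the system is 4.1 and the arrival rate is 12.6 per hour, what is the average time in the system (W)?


W = L / lambda = 4.1 / 12.6 = 0.3254 hours

0.3254 hours


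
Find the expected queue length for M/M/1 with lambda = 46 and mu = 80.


rho = 46/80; Lq = rho^2/(1-rho) = 0.78

0.78


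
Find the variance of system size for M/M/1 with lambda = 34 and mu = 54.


rho = 34/54; Var(N) = rho/(1-rho)^2 = 4.59

4.59


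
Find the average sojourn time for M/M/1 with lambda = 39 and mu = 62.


W = 1/(mu - lambda) = 1/(62 - 39) = 0.0435 hours

0.0435 hours


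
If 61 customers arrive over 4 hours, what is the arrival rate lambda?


lambda = total arrivals / time = 61 / 4 = 15.25 per hour

15.25 per hour


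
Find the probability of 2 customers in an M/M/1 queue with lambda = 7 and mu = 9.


rho = 7/9; P(n) = (1-rho)*rho^n = (1-7/9)*(7/9)^2 = 0.1344

0.1344


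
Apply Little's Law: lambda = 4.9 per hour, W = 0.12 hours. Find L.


L = lambda * W = 4.9 * 0.12 = 0.59

0.59


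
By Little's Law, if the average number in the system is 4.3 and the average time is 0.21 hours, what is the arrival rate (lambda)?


lambda = L / W = 4.3 / 0.21 = 20.48 per hour

20.48 per hour


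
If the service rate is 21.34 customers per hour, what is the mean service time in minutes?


Mean service time = 60/mu = 60/21.34 = 2.81 minutes

2.81 minutes


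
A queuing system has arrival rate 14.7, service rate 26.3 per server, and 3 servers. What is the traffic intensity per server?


rho = lambda / (c * mu) = 14.7 / (3 * 26.3) = 0.1863

0.1863


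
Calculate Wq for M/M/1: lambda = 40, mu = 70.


rho = 40/70; Wq = rho/(mu - lambda) = 0.019 hours

0.019 hours


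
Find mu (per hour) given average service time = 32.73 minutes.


mu = 60 / avg_service_time = 60 / 32.73 = 1.83 per hour

1.83 per hour


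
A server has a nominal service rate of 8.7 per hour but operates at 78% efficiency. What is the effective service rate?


Effective rate = mu * efficiency = 8.7 * 0.78 = 6.79 per hour

6.79 per hour


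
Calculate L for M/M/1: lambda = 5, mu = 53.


rho = 5/53; L = rho/(1-rho) = 0.1

0.1


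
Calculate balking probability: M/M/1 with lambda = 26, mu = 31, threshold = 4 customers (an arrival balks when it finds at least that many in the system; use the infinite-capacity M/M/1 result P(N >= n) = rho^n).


P(N >= 4) = rho^4 = (26/31)^4 = 0.4948

0.4948


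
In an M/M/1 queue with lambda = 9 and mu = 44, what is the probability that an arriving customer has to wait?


P(wait) = rho = lambda/mu = 9/44 = 0.2045

0.2045


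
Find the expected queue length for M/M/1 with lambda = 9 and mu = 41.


rho = 9/41; Lq = rho^2/(1-rho) = 0.06

0.06


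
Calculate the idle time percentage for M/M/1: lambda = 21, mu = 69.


Idle fraction = (1 - rho) * 100 = (1 - 21/69) * 100 = 69.6%

69.6%


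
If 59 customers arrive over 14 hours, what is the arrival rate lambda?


lambda = total arrivals / time = 59 / 14 = 4.21 per hour

4.21 per hour


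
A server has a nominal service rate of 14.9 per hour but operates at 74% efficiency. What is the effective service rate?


Effective rate = mu * efficiency = 14.9 * 0.74 = 11.03 per hour

11.03 per hour


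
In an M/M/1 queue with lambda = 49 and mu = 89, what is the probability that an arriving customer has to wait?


P(wait) = rho = lambda/mu = 49/89 = 0.5506

0.5506


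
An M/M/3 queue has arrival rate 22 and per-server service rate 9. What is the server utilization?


rho = lambda/(c*mu) = 22/(3*9) = 0.8148

0.8148


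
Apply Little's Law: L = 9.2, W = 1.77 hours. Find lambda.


lambda = L / W = 9.2 / 1.77 = 5.2 per hour

5.2 per hour


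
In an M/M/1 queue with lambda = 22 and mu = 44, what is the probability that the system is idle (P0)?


P0 = 1 - rho = 1 - 22/44 = 0.5

0.5


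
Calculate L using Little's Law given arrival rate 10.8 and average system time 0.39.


L = lambda * W = 10.8 * 0.39 = 4.21

4.21


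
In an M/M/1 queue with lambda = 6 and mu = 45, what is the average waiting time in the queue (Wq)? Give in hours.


rho = 6/45; Wq = rho/(mu - lambda) = 0.0034 hours

0.0034 hours


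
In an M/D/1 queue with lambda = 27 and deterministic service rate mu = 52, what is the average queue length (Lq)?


M/D/1: Lq = rho^2 / (2*(1-rho)) where rho = 27/52; Lq = 0.28

0.28


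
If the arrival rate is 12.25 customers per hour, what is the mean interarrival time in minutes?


Mean interarrival time = 60/lambda = 60/12.25 = 4.9 minutes

4.9 minutes


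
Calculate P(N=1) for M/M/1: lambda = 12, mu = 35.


rho = 12/35; P(n) = (1-rho)*rho^n = (1-12/35)*(12/35)^1 = 0.2253

0.2253


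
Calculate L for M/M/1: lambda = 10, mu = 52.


rho = 10/52; L = rho/(1-rho) = 0.24

0.24


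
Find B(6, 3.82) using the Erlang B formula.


B(N,A) = (A^N/N!) / sum(A^k/k!, k=0..N) with N=6, A=3.82 = 0.1043

0.1043


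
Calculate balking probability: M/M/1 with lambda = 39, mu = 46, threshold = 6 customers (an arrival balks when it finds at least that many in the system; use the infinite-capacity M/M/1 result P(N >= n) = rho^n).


P(N >= 6) = rho^6 = (39/46)^6 = 0.3714

0.3714


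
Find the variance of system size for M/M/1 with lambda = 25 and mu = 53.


rho = 25/53; Var(N) = rho/(1-rho)^2 = 1.69

1.69


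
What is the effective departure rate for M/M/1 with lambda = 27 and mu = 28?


For a stable queue (lambda < mu), throughput = lambda = 27 per hour

27 per hour


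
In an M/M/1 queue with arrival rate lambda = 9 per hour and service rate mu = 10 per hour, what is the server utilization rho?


rho = lambda/mu = 9/10 = 0.9

0.9


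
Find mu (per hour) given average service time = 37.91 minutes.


mu = 60 / avg_service_time = 60 / 37.91 = 1.58 per hour

1.58 per hour


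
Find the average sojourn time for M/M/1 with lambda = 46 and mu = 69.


W = 1/(mu - lambda) = 1/(69 - 46) = 0.0435 hours

0.0435 hours


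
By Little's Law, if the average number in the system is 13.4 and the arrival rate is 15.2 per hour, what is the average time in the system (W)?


W = L / lambda = 13.4 / 15.2 = 0.8816 hours

0.8816 hours


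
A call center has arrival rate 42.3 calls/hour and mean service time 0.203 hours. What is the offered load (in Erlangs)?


Offered load a = lambda * E[S] = 42.3 * 0.203 = 8.59 Erlangs

8.59 Erlangs


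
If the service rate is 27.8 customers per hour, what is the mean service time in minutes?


Mean service time = 60/mu = 60/27.8 = 2.16 minutes

2.16 minutes


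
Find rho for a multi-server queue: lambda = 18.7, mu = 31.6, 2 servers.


rho = lambda / (c * mu) = 18.7 / (2 * 31.6) = 0.2959

0.2959


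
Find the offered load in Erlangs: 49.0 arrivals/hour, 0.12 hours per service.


Offered load a = lambda * E[S] = 49.0 * 0.12 = 5.88 Erlangs

5.88 Erlangs


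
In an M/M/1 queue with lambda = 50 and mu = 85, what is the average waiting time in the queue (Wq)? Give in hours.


rho = 50/85; Wq = rho/(mu - lambda) = 0.0168 hours

0.0168 hours


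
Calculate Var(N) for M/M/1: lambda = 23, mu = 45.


rho = 23/45; Var(N) = rho/(1-rho)^2 = 2.14

2.14


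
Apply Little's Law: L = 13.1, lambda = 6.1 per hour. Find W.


W = L / lambda = 13.1 / 6.1 = 2.1475 hours

2.1475 hours


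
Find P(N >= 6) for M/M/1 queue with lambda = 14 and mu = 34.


P(N >= 6) = rho^6 = (14/34)^6 = 0.0049

0.0049


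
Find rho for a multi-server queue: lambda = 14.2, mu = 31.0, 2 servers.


rho = lambda / (c * mu) = 14.2 / (2 * 31.0) = 0.229

0.229


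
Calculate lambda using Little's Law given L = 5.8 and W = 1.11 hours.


lambda = L / W = 5.8 / 1.11 = 5.23 per hour

5.23 per hour


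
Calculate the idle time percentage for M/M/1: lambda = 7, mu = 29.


Idle fraction = (1 - rho) * 100 = (1 - 7/29) * 100 = 75.9%

75.9%


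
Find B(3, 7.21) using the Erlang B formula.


B(N,A) = (A^N/N!) / sum(A^k/k!, k=0..N) with N=3, A=7.21 = 0.6462

0.6462


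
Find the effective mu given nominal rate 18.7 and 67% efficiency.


Effective rate = mu * efficiency = 18.7 * 0.67 = 12.53 per hour

12.53 per hour


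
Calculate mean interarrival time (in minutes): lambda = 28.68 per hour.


Mean interarrival time = 60/lambda = 60/28.68 = 2.09 minutes

2.09 minutes


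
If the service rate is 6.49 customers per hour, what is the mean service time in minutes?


Mean service time = 60/mu = 60/6.49 = 9.24 minutes

9.24 minutes


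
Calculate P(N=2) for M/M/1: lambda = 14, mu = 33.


rho = 14/33; P(n) = (1-rho)*rho^n = (1-14/33)*(14/33)^2 = 0.1036

0.1036


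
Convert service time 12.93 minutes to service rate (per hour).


mu = 60 / avg_service_time = 60 / 12.93 = 4.64 per hour

4.64 per hour


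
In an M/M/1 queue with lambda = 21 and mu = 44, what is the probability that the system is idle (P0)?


P0 = 1 - rho = 1 - 21/44 = 0.5227

0.5227


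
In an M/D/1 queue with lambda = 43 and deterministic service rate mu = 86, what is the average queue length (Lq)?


M/D/1: Lq = rho^2 / (2*(1-rho)) where rho = 43/86; Lq = 0.25

0.25


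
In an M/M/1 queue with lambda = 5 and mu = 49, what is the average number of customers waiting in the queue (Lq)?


rho = 5/49; Lq = rho^2/(1-rho) = 0.01

0.01


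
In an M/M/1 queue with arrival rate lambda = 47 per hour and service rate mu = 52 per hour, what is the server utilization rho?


rho = lambda/mu = 47/52 = 0.9038

0.9038


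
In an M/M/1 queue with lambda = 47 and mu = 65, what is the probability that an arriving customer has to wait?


P(wait) = rho = lambda/mu = 47/65 = 0.7231

0.7231


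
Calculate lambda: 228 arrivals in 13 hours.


lambda = total arrivals / time = 228 / 13 = 17.54 per hour

17.54 per hour


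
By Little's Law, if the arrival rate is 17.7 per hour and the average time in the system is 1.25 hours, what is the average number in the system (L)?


L = lambda * W = 17.7 * 1.25 = 22.13

22.13


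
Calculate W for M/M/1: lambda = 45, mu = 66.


W = 1/(mu - lambda) = 1/(66 - 45) = 0.0476 hours

0.0476 hours


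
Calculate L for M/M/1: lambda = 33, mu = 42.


rho = 33/42; L = rho/(1-rho) = 3.67

3.67


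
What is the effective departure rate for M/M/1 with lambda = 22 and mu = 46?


For a stable queue (lambda < mu), throughput = lambda = 22 per hour

22 per hour


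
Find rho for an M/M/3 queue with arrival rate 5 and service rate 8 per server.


rho = lambda/(c*mu) = 5/(3*8) = 0.2083

0.2083


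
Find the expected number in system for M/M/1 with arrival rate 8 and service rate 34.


rho = 8/34; L = rho/(1-rho) = 0.31

0.31


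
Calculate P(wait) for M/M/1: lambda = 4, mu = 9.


P(wait) = rho = lambda/mu = 4/9 = 0.4444

0.4444


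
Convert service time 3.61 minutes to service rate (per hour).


mu = 60 / avg_service_time = 60 / 3.61 = 16.62 per hour

16.62 per hour


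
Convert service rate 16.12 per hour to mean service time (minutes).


Mean service time = 60/mu = 60/16.12 = 3.72 minutes

3.72 minutes


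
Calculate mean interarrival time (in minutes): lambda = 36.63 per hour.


Mean interarrival time = 60/lambda = 60/36.63 = 1.64 minutes

1.64 minutes


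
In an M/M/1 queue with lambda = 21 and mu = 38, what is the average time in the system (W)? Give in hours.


W = 1/(mu - lambda) = 1/(38 - 21) = 0.0588 hours

0.0588 hours


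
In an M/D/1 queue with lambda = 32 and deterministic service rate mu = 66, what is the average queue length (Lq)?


M/D/1: Lq = rho^2 / (2*(1-rho)) where rho = 32/66; Lq = 0.23

0.23


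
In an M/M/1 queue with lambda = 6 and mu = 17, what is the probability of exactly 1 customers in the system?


rho = 6/17; P(n) = (1-rho)*rho^n = (1-6/17)*(6/17)^1 = 0.2284

0.2284


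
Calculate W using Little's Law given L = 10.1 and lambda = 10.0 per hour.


W = L / lambda = 10.1 / 10.0 = 1.01 hours

1.01 hours


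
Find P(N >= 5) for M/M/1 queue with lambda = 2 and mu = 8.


P(N >= 5) = rho^5 = (2/8)^5 = 0.001

0.001


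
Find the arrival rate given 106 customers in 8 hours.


lambda = total arrivals / time = 106 / 8 = 13.25 per hour

13.25 per hour


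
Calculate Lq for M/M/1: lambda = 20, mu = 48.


rho = 20/48; Lq = rho^2/(1-rho) = 0.3

0.3


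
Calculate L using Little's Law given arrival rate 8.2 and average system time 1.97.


L = lambda * W = 8.2 * 1.97 = 16.15

16.15


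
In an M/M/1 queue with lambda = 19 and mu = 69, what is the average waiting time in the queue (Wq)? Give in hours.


rho = 19/69; Wq = rho/(mu - lambda) = 0.0055 hours

0.0055 hours


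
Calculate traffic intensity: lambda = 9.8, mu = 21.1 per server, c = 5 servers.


rho = lambda / (c * mu) = 9.8 / (5 * 21.1) = 0.0929

0.0929


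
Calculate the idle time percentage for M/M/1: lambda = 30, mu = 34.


Idle fraction = (1 - rho) * 100 = (1 - 30/34) * 100 = 11.8%

11.8%


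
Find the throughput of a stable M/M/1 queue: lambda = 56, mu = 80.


For a stable queue (lambda < mu), throughput = lambda = 56 per hour

56 per hour


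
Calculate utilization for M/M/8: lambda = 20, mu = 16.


rho = lambda/(c*mu) = 20/(8*16) = 0.1563

0.1563


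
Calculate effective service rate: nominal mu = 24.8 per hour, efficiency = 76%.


Effective rate = mu * efficiency = 24.8 * 0.76 = 18.85 per hour

18.85 per hour


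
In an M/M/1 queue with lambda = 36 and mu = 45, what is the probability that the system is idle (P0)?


P0 = 1 - rho = 1 - 36/45 = 0.2

0.2


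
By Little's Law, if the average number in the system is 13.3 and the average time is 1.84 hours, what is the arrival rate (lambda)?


lambda = L / W = 13.3 / 1.84 = 7.23 per hour

7.23 per hour


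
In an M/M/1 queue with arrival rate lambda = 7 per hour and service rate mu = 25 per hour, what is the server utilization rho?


rho = lambda/mu = 7/25 = 0.28

0.28


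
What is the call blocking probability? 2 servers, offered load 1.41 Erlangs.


B(N,A) = (A^N/N!) / sum(A^k/k!, k=0..N) with N=2, A=1.41 = 0.292

0.292


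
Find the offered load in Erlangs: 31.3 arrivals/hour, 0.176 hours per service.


Offered load a = lambda * E[S] = 31.3 * 0.176 = 5.51 Erlangs

5.51 Erlangs


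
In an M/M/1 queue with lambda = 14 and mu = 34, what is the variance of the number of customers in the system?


rho = 14/34; Var(N) = rho/(1-rho)^2 = 1.19

1.19


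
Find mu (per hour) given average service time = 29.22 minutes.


mu = 60 / avg_service_time = 60 / 29.22 = 2.05 per hour

2.05 per hour


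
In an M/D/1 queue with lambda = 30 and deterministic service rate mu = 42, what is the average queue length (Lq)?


M/D/1: Lq = rho^2 / (2*(1-rho)) where rho = 30/42; Lq = 0.89

0.89


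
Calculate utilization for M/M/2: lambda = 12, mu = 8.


rho = lambda/(c*mu) = 12/(2*8) = 0.75

0.75


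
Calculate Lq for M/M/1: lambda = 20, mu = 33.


rho = 20/33; Lq = rho^2/(1-rho) = 0.93

0.93


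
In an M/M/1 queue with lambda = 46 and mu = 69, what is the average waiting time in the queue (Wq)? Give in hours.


rho = 46/69; Wq = rho/(mu - lambda) = 0.029 hours

0.029 hours


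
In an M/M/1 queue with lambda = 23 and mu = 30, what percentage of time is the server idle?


Idle fraction = (1 - rho) * 100 = (1 - 23/30) * 100 = 23.3%

23.3%


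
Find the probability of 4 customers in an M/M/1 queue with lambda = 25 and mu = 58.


rho = 25/58; P(n) = (1-rho)*rho^n = (1-25/58)*(25/58)^4 = 0.0196

0.0196


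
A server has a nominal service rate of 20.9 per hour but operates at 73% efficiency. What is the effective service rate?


Effective rate = mu * efficiency = 20.9 * 0.73 = 15.26 per hour

15.26 per hour


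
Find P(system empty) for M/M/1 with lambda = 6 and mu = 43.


P0 = 1 - rho = 1 - 6/43 = 0.8605

0.8605


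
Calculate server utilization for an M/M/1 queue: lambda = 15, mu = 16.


rho = lambda/mu = 15/16 = 0.9375

0.9375


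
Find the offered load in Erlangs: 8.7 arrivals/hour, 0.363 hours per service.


Offered load a = lambda * E[S] = 8.7 * 0.363 = 3.16 Erlangs

3.16 Erlangs


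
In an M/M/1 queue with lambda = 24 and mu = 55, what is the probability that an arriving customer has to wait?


P(wait) = rho = lambda/mu = 24/55 = 0.4364

0.4364


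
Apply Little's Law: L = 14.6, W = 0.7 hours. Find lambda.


lambda = L / W = 14.6 / 0.7 = 20.86 per hour

20.86 per hour


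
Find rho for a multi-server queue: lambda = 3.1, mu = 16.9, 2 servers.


rho = lambda / (c * mu) = 3.1 / (2 * 16.9) = 0.0917

0.0917


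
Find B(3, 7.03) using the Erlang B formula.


B(N,A) = (A^N/N!) / sum(A^k/k!, k=0..N) with N=3, A=7.03 = 0.6388

0.6388


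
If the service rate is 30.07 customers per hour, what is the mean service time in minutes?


Mean service time = 60/mu = 60/30.07 = 2.0 minutes

2.0 minutes


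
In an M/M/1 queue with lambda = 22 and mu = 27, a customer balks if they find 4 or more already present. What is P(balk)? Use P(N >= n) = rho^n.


P(N >= 4) = rho^4 = (22/27)^4 = 0.4408

0.4408


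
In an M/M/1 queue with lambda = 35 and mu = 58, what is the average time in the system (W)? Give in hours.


W = 1/(mu - lambda) = 1/(58 - 35) = 0.0435 hours

0.0435 hours


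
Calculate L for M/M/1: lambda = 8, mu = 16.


rho = 8/16; L = rho/(1-rho) = 1.0

1.0


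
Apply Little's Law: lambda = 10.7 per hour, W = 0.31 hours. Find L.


L = lambda * W = 10.7 * 0.31 = 3.32

3.32


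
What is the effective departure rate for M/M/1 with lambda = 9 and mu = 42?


For a stable queue (lambda < mu), throughput = lambda = 9 per hour

9 per hour


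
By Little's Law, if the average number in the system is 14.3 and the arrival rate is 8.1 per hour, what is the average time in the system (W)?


W = L / lambda = 14.3 / 8.1 = 1.7654 hours

1.7654 hours


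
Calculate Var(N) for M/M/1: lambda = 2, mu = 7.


rho = 2/7; Var(N) = rho/(1-rho)^2 = 0.56

0.56


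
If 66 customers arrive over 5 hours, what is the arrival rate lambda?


lambda = total arrivals / time = 66 / 5 = 13.2 per hour

13.2 per hour


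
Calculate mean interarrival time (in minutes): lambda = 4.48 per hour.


Mean interarrival time = 60/lambda = 60/4.48 = 13.39 minutes

13.39 minutes


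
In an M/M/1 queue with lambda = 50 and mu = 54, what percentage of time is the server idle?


Idle fraction = (1 - rho) * 100 = (1 - 50/54) * 100 = 7.4%

7.4%


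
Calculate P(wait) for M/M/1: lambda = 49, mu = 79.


P(wait) = rho = lambda/mu = 49/79 = 0.6203

0.6203


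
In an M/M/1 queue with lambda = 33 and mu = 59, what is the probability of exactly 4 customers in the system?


rho = 33/59; P(n) = (1-rho)*rho^n = (1-33/59)*(33/59)^4 = 0.0431

0.0431


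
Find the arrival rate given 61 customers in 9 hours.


lambda = total arrivals / time = 61 / 9 = 6.78 per hour

6.78 per hour


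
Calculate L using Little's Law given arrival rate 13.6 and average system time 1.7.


L = lambda * W = 13.6 * 1.7 = 23.12

23.12


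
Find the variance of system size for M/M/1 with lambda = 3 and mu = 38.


rho = 3/38; Var(N) = rho/(1-rho)^2 = 0.09

0.09


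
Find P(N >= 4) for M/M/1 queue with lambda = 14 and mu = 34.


P(N >= 4) = rho^4 = (14/34)^4 = 0.0287

0.0287


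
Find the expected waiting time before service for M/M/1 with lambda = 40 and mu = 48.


rho = 40/48; Wq = rho/(mu - lambda) = 0.1042 hours

0.1042 hours


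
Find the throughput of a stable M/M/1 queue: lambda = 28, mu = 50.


For a stable queue (lambda < mu), throughput = lambda = 28 per hour

28 per hour


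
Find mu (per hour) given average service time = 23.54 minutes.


mu = 60 / avg_service_time = 60 / 23.54 = 2.55 per hour

2.55 per hour


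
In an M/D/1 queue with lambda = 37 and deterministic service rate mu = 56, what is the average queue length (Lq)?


M/D/1: Lq = rho^2 / (2*(1-rho)) where rho = 37/56; Lq = 0.64

0.64


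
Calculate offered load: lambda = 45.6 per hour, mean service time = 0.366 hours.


Offered load a = lambda * E[S] = 45.6 * 0.366 = 16.69 Erlangs

16.69 Erlangs


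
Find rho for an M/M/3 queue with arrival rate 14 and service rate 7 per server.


rho = lambda/(c*mu) = 14/(3*7) = 0.6667

0.6667


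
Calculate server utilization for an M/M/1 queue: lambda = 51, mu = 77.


rho = lambda/mu = 51/77 = 0.6623

0.6623


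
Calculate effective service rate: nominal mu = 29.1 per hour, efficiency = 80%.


Effective rate = mu * efficiency = 29.1 * 0.8 = 23.28 per hour

23.28 per hour


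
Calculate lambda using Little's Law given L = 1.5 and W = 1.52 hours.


lambda = L / W = 1.5 / 1.52 = 0.99 per hour

0.99 per hour


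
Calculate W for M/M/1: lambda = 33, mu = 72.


W = 1/(mu - lambda) = 1/(72 - 33) = 0.0256 hours

0.0256 hours


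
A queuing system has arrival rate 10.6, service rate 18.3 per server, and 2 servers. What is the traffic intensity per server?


rho = lambda / (c * mu) = 10.6 / (2 * 18.3) = 0.2896

0.2896


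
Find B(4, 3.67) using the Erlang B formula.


B(N,A) = (A^N/N!) / sum(A^k/k!, k=0..N) with N=4, A=3.67 = 0.2779

0.2779


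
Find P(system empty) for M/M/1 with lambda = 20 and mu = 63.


P0 = 1 - rho = 1 - 20/63 = 0.6825

0.6825


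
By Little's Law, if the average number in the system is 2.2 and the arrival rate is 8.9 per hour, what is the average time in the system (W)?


W = L / lambda = 2.2 / 8.9 = 0.2472 hours

0.2472 hours


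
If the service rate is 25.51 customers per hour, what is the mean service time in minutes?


Mean service time = 60/mu = 60/25.51 = 2.35 minutes

2.35 minutes


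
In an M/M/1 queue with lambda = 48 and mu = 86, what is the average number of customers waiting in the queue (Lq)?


rho = 48/86; Lq = rho^2/(1-rho) = 0.71

0.71


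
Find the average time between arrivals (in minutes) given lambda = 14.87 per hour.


Mean interarrival time = 60/lambda = 60/14.87 = 4.03 minutes

4.03 minutes


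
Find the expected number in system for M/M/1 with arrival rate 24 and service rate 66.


rho = 24/66; L = rho/(1-rho) = 0.57

0.57


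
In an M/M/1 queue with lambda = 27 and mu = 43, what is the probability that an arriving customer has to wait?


P(wait) = rho = lambda/mu = 27/43 = 0.6279

0.6279


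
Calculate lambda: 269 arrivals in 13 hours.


lambda = total arrivals / time = 269 / 13 = 20.69 per hour

20.69 per hour


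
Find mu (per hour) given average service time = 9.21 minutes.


mu = 60 / avg_service_time = 60 / 9.21 = 6.51 per hour

6.51 per hour


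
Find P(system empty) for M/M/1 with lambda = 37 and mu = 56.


P0 = 1 - rho = 1 - 37/56 = 0.3393

0.3393


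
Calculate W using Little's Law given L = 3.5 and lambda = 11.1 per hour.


W = L / lambda = 3.5 / 11.1 = 0.3153 hours

0.3153 hours


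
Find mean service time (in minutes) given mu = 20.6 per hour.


Mean service time = 60/mu = 60/20.6 = 2.91 minutes

2.91 minutes


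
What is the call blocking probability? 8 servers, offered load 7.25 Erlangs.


B(N,A) = (A^N/N!) / sum(A^k/k!, k=0..N) with N=8, A=7.25 = 0.1932

0.1932


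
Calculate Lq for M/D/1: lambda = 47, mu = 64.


M/D/1: Lq = rho^2 / (2*(1-rho)) where rho = 47/64; Lq = 1.02

1.02


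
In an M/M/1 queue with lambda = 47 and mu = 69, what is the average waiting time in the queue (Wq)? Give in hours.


rho = 47/69; Wq = rho/(mu - lambda) = 0.031 hours

0.031 hours


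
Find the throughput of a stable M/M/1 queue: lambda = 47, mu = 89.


For a stable queue (lambda < mu), throughput = lambda = 47 per hour

47 per hour


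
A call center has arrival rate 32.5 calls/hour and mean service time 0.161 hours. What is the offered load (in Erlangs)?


Offered load a = lambda * E[S] = 32.5 * 0.161 = 5.23 Erlangs

5.23 Erlangs


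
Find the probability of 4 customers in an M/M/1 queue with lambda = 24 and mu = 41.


rho = 24/41; P(n) = (1-rho)*rho^n = (1-24/41)*(24/41)^4 = 0.0487

0.0487


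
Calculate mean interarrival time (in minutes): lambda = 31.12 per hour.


Mean interarrival time = 60/lambda = 60/31.12 = 1.93 minutes

1.93 minutes


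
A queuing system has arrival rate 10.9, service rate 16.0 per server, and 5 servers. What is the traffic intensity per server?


rho = lambda / (c * mu) = 10.9 / (5 * 16.0) = 0.1363

0.1363


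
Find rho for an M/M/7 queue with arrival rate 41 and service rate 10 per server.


rho = lambda/(c*mu) = 41/(7*10) = 0.5857

0.5857


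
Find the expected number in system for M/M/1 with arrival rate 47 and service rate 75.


rho = 47/75; L = rho/(1-rho) = 1.68

1.68


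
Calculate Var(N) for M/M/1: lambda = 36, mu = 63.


rho = 36/63; Var(N) = rho/(1-rho)^2 = 3.11

3.11


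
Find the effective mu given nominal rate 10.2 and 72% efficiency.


Effective rate = mu * efficiency = 10.2 * 0.72 = 7.34 per hour

7.34 per hour


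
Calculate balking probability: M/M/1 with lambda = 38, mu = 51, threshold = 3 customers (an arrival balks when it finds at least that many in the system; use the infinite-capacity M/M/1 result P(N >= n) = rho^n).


P(N >= 3) = rho^3 = (38/51)^3 = 0.4137

0.4137


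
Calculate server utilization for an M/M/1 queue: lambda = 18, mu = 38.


rho = lambda/mu = 18/38 = 0.4737

0.4737


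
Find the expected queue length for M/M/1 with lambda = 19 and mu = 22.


rho = 19/22; Lq = rho^2/(1-rho) = 5.47

5.47


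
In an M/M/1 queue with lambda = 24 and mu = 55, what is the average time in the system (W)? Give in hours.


W = 1/(mu - lambda) = 1/(55 - 24) = 0.0323 hours

0.0323 hours


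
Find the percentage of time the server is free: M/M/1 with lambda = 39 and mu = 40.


Idle fraction = (1 - rho) * 100 = (1 - 39/40) * 100 = 2.5%

2.5%


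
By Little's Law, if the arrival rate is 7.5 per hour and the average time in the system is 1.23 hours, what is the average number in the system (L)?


L = lambda * W = 7.5 * 1.23 = 9.23

9.23


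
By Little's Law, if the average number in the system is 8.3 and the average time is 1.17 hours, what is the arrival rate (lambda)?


lambda = L / W = 8.3 / 1.17 = 7.09 per hour

7.09 per hour


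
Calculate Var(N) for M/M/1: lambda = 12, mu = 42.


rho = 12/42; Var(N) = rho/(1-rho)^2 = 0.56

0.56


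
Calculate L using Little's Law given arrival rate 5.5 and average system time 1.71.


L = lambda * W = 5.5 * 1.71 = 9.41

9.41


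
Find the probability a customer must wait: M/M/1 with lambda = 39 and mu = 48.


P(wait) = rho = lambda/mu = 39/48 = 0.8125

0.8125


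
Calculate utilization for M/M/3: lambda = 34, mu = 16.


rho = lambda/(c*mu) = 34/(3*16) = 0.7083

0.7083


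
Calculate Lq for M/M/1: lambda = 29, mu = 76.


rho = 29/76; Lq = rho^2/(1-rho) = 0.24

0.24


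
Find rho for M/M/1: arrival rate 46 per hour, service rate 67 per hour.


rho = lambda/mu = 46/67 = 0.6866

0.6866


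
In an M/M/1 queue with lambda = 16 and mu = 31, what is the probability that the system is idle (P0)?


P0 = 1 - rho = 1 - 16/31 = 0.4839

0.4839


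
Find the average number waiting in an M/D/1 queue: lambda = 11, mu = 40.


M/D/1: Lq = rho^2 / (2*(1-rho)) where rho = 11/40; Lq = 0.05

0.05


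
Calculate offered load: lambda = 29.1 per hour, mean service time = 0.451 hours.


Offered load a = lambda * E[S] = 29.1 * 0.451 = 13.12 Erlangs

13.12 Erlangs
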